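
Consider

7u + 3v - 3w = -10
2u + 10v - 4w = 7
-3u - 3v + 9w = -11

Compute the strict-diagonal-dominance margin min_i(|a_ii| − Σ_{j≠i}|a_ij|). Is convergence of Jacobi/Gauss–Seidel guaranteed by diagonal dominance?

1

row 1: |7| − (3+3) = 1
row 2: |10| − (2+4) = 4
row 3: |9| − (3+3) = 3
minimum over rows = 1 → strictly diagonally dominant (convergence guaranteed)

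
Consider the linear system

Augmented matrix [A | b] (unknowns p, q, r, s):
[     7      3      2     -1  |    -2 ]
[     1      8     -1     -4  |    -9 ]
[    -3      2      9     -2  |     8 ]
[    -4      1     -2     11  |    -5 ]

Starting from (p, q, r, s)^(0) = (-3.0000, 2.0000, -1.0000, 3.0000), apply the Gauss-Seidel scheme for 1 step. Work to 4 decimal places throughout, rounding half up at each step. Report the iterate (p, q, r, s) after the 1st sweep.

(-0.4286, 0.3036, 1.3452, -0.3934)

Iteration 1:
  p = (-2 - (3)·2.0000 - (2)·-1.0000 - (-1)·3.0000) / (7) = -0.4286
  q = (-9 - (1)·-0.4286 - (-1)·-1.0000 - (-4)·3.0000) / (8) = 0.3036
  r = (8 - (-3)·-0.4286 - (2)·0.3036 - (-2)·3.0000) / (9) = 1.3452
  s = (-5 - (-4)·-0.4286 - (1)·0.3036 - (-2)·1.3452) / (11) = -0.3934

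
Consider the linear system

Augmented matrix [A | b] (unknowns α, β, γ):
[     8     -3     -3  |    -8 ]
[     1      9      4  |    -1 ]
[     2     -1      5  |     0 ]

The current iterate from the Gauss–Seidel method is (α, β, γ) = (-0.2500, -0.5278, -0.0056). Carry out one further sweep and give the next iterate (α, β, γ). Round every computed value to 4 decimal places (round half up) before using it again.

(-1.2000, 0.0247, 0.4849)

One sweep:
  α = (-8 - (-3)·-0.5278 - (-3)·-0.0056) / (8) = -1.2000
  β = (-1 - (1)·-1.2000 - (4)·-0.0056) / (9) = 0.0247
  γ = (0 - (2)·-1.2000 - (-1)·0.0247) / (5) = 0.4849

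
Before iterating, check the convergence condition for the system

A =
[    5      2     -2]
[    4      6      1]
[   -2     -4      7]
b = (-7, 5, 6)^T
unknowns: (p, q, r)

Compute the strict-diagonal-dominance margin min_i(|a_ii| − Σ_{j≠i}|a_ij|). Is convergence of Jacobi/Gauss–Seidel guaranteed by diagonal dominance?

row 1: |5| − (2+2) = 1
row 2: |6| − (4+1) = 1
row 3: |7| − (2+4) = 1
minimum over rows = 1 → strictly diagonally dominant (convergence guaranteed)

1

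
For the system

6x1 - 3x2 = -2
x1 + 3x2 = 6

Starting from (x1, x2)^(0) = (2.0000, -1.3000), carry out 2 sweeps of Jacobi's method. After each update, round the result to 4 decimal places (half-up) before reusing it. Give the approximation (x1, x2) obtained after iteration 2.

(0.3333, 2.3278)

Iteration 1:
  x1 = (-2 - (-3)·-1.3000) / (6) = -0.9833
  x2 = (6 - (1)·2.0000) / (3) = 1.3333
Iteration 2:
  x1 = (-2 - (-3)·1.3333) / (6) = 0.3333
  x2 = (6 - (1)·-0.9833) / (3) = 2.3278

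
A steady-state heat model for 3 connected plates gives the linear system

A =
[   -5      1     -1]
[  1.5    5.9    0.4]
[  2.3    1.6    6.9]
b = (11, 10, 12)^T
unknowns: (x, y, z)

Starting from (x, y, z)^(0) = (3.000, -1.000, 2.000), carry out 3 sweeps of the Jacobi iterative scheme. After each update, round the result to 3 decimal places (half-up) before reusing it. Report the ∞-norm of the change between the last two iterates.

0.547

Iteration 1:
  x = (11 - (1)·-1.000 - (-1)·2.000) / (-5) = -2.800
  y = (10 - (1.5)·3.000 - (0.4)·2.000) / (5.9) = 0.797
  z = (12 - (2.3)·3.000 - (1.6)·-1.000) / (6.9) = 0.971
Iteration 2:
  x = (11 - (1)·0.797 - (-1)·0.971) / (-5) = -2.235
  y = (10 - (1.5)·-2.800 - (0.4)·0.971) / (5.9) = 2.341
  z = (12 - (2.3)·-2.800 - (1.6)·0.797) / (6.9) = 2.488
Iteration 3:
  x = (11 - (1)·2.341 - (-1)·2.488) / (-5) = -2.229
  y = (10 - (1.5)·-2.235 - (0.4)·2.488) / (5.9) = 2.094
  z = (12 - (2.3)·-2.235 - (1.6)·2.341) / (6.9) = 1.941
Change: (0.006, -0.247, -0.547) → max |·| = 0.547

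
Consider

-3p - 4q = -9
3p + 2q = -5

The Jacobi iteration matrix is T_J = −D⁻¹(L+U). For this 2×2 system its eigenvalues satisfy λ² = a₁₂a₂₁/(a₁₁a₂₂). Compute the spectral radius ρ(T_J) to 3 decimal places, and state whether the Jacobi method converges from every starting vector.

1.414

a₁₂a₂₁/(a₁₁a₂₂) = (-4)·(3) / ((-3)·(2)) = 2.000000
ρ = √|2.000000| = √2.000000 = 1.414
ρ > 1, so Jacobi diverges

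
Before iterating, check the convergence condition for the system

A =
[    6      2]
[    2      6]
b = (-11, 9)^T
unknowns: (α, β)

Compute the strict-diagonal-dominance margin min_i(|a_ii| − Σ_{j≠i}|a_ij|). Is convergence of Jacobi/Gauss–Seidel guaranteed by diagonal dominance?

4

row 1: |6| − (2) = 4
row 2: |6| − (2) = 4
minimum over rows = 4 → strictly diagonally dominant (convergence guaranteed)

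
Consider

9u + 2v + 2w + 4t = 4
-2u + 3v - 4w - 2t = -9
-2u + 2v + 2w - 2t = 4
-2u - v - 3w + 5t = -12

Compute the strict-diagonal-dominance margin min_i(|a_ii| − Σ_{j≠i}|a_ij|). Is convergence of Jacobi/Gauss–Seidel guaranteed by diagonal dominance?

-5

row 1: |9| − (2+2+4) = 1
row 2: |3| − (2+4+2) = -5
row 3: |2| − (2+2+2) = -4
row 4: |5| − (2+1+3) = -1
minimum over rows = -5 → not strictly diagonally dominant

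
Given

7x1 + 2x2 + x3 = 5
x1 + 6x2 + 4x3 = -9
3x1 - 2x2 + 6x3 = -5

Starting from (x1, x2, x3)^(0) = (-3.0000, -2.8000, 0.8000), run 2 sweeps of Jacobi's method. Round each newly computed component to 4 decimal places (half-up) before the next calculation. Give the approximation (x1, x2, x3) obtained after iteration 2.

Iteration 1:
  x1 = (5 - (2)·-2.8000 - (1)·0.8000) / (7) = 1.4000
  x2 = (-9 - (1)·-3.0000 - (4)·0.8000) / (6) = -1.5333
  x3 = (-5 - (3)·-3.0000 - (-2)·-2.8000) / (6) = -0.2667
Iteration 2:
  x1 = (5 - (2)·-1.5333 - (1)·-0.2667) / (7) = 1.1905
  x2 = (-9 - (1)·1.4000 - (4)·-0.2667) / (6) = -1.5555
  x3 = (-5 - (3)·1.4000 - (-2)·-1.5333) / (6) = -2.0444

(1.1905, -1.5555, -2.0444)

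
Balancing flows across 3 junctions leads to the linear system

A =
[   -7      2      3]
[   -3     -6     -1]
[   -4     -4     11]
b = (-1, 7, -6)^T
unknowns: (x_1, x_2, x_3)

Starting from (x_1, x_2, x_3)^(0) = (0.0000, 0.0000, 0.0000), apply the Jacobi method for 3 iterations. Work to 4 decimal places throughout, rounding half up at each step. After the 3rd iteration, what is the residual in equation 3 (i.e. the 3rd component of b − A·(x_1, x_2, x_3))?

Iteration 1:
  x_1 = (-1 - (2)·0.0000 - (3)·0.0000) / (-7) = 0.1429
  x_2 = (7 - (-3)·0.0000 - (-1)·0.0000) / (-6) = -1.1667
  x_3 = (-6 - (-4)·0.0000 - (-4)·0.0000) / (11) = -0.5455
Iteration 2:
  x_1 = (-1 - (2)·-1.1667 - (3)·-0.5455) / (-7) = -0.4243
  x_2 = (7 - (-3)·0.1429 - (-1)·-0.5455) / (-6) = -1.1472
  x_3 = (-6 - (-4)·0.1429 - (-4)·-1.1667) / (11) = -0.9177
Iteration 3:
  x_1 = (-1 - (2)·-1.1472 - (3)·-0.9177) / (-7) = -0.5782
  x_2 = (7 - (-3)·-0.4243 - (-1)·-0.9177) / (-6) = -0.8016
  x_3 = (-6 - (-4)·-0.4243 - (-4)·-1.1472) / (11) = -1.1169
Residual b − A·x = (-0.0935, -0.6611, 0.7667)

0.7667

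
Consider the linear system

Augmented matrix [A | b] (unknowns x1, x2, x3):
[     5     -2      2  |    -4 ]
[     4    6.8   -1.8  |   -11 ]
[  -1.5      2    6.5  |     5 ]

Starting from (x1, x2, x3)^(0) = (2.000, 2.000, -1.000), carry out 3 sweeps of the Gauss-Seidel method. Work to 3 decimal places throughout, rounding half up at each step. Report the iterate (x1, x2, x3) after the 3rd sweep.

Iteration 1:
  x1 = (-4 - (-2)·2.000 - (2)·-1.000) / (5) = 0.400
  x2 = (-11 - (4)·0.400 - (-1.8)·-1.000) / (6.8) = -2.118
  x3 = (5 - (-1.5)·0.400 - (2)·-2.118) / (6.5) = 1.513
Iteration 2:
  x1 = (-4 - (-2)·-2.118 - (2)·1.513) / (5) = -2.252
  x2 = (-11 - (4)·-2.252 - (-1.8)·1.513) / (6.8) = 0.108
  x3 = (5 - (-1.5)·-2.252 - (2)·0.108) / (6.5) = 0.216
Iteration 3:
  x1 = (-4 - (-2)·0.108 - (2)·0.216) / (5) = -0.843
  x2 = (-11 - (4)·-0.843 - (-1.8)·0.216) / (6.8) = -1.065
  x3 = (5 - (-1.5)·-0.843 - (2)·-1.065) / (6.5) = 0.902

(-0.843, -1.065, 0.902)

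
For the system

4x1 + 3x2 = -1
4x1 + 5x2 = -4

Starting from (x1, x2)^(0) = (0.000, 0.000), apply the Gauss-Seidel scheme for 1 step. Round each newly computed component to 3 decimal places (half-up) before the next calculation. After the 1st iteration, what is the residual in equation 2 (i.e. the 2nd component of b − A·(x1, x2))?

Iteration 1:
  x1 = (-1 - (3)·0.000) / (4) = -0.250
  x2 = (-4 - (4)·-0.250) / (5) = -0.600
Residual b − A·x = (1.800, 0.000)

0.000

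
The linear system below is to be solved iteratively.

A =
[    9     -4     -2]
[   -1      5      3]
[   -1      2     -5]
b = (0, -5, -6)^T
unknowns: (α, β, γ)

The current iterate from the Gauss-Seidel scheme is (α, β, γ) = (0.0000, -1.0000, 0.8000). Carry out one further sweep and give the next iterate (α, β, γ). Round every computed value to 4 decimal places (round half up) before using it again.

One sweep:
  α = (0 - (-4)·-1.0000 - (-2)·0.8000) / (9) = -0.2667
  β = (-5 - (-1)·-0.2667 - (3)·0.8000) / (5) = -1.5333
  γ = (-6 - (-1)·-0.2667 - (2)·-1.5333) / (-5) = 0.6400

(-0.2667, -1.5333, 0.6400)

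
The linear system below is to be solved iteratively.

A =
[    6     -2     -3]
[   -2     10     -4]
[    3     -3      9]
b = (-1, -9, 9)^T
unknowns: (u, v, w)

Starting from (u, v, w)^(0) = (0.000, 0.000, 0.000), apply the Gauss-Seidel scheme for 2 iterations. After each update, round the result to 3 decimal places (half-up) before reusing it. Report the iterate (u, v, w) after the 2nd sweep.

Iteration 1:
  u = (-1 - (-2)·0.000 - (-3)·0.000) / (6) = -0.167
  v = (-9 - (-2)·-0.167 - (-4)·0.000) / (10) = -0.933
  w = (9 - (3)·-0.167 - (-3)·-0.933) / (9) = 0.745
Iteration 2:
  u = (-1 - (-2)·-0.933 - (-3)·0.745) / (6) = -0.105
  v = (-9 - (-2)·-0.105 - (-4)·0.745) / (10) = -0.623
  w = (9 - (3)·-0.105 - (-3)·-0.623) / (9) = 0.827

(-0.105, -0.623, 0.827)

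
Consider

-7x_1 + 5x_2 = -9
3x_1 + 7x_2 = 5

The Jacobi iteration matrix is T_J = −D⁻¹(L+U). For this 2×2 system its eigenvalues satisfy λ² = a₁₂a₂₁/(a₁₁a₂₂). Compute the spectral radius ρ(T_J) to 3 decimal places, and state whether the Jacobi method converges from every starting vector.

a₁₂a₂₁/(a₁₁a₂₂) = (5)·(3) / ((-7)·(7)) = -0.306122
ρ = √|-0.306122| = √0.306122 = 0.553
ρ < 1, so Jacobi converges

0.553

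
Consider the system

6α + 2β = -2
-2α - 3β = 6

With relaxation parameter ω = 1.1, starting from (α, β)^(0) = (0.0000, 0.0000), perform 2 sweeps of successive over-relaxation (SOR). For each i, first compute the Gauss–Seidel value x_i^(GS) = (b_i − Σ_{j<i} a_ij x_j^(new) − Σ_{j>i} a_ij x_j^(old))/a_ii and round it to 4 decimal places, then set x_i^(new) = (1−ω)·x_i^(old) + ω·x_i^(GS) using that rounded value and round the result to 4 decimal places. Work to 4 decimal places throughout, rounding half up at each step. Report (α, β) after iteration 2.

(0.3781, -2.2842)

Iteration 1:
  α: GS value = (-2 - (2)·0.0000) / (6) = -0.3333;  α ← (1−ω)·0.0000 + ω·-0.3333 = -0.3666
  β: GS value = (6 - (-2)·-0.3666) / (-3) = -1.7556;  β ← (1−ω)·0.0000 + ω·-1.7556 = -1.9312
Iteration 2:
  α: GS value = (-2 - (2)·-1.9312) / (6) = 0.3104;  α ← (1−ω)·-0.3666 + ω·0.3104 = 0.3781
  β: GS value = (6 - (-2)·0.3781) / (-3) = -2.2521;  β ← (1−ω)·-1.9312 + ω·-2.2521 = -2.2842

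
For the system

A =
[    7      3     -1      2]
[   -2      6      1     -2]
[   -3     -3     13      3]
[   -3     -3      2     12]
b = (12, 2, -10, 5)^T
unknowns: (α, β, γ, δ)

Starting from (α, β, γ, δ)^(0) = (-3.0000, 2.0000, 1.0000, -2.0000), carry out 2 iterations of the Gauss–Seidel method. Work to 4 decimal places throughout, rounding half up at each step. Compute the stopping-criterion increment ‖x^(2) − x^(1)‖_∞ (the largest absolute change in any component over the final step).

Iteration 1:
  α = (12 - (3)·2.0000 - (-1)·1.0000 - (2)·-2.0000) / (7) = 1.5714
  β = (2 - (-2)·1.5714 - (1)·1.0000 - (-2)·-2.0000) / (6) = 0.0238
  γ = (-10 - (-3)·1.5714 - (-3)·0.0238 - (3)·-2.0000) / (13) = 0.0604
  δ = (5 - (-3)·1.5714 - (-3)·0.0238 - (2)·0.0604) / (12) = 0.8054
Iteration 2:
  α = (12 - (3)·0.0238 - (-1)·0.0604 - (2)·0.8054) / (7) = 1.4826
  β = (2 - (-2)·1.4826 - (1)·0.0604 - (-2)·0.8054) / (6) = 1.0859
  γ = (-10 - (-3)·1.4826 - (-3)·1.0859 - (3)·0.8054) / (13) = -0.3624
  δ = (5 - (-3)·1.4826 - (-3)·1.0859 - (2)·-0.3624) / (12) = 1.1192
Change: (-0.0888, 1.0621, -0.4228, 0.3138) → max |·| = 1.0621

1.0621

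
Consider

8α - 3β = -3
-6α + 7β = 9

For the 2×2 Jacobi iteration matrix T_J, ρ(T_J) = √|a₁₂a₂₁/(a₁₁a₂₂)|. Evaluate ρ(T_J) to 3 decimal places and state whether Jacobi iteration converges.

a₁₂a₂₁/(a₁₁a₂₂) = (-3)·(-6) / ((8)·(7)) = 0.321429
ρ = √|0.321429| = √0.321429 = 0.567
ρ < 1, so Jacobi converges

0.567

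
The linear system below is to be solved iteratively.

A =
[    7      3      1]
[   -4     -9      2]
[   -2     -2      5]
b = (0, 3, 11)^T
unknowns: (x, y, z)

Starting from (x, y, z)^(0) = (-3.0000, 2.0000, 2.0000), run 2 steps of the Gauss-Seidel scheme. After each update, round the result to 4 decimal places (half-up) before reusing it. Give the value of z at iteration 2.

Iteration 1:
  x = (0 - (3)·2.0000 - (1)·2.0000) / (7) = -1.1429
  y = (3 - (-4)·-1.1429 - (2)·2.0000) / (-9) = 0.6191
  z = (11 - (-2)·-1.1429 - (-2)·0.6191) / (5) = 1.9905
Iteration 2:
  x = (0 - (3)·0.6191 - (1)·1.9905) / (7) = -0.5497
  y = (3 - (-4)·-0.5497 - (2)·1.9905) / (-9) = 0.3533
  z = (11 - (-2)·-0.5497 - (-2)·0.3533) / (5) = 2.1214

2.1214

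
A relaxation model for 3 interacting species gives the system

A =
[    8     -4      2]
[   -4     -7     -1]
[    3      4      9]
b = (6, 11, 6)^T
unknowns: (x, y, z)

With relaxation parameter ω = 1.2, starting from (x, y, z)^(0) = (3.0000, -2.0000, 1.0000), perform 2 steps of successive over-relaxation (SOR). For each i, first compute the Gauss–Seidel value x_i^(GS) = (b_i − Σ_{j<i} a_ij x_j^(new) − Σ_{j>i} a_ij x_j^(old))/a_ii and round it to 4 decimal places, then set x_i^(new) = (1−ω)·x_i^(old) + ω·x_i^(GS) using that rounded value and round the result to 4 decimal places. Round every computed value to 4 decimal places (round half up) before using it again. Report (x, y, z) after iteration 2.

Iteration 1:
  x: GS value = (6 - (-4)·-2.0000 - (2)·1.0000) / (8) = -0.5000;  x ← (1−ω)·3.0000 + ω·-0.5000 = -1.2000
  y: GS value = (11 - (-4)·-1.2000 - (-1)·1.0000) / (-7) = -1.0286;  y ← (1−ω)·-2.0000 + ω·-1.0286 = -0.8343
  z: GS value = (6 - (3)·-1.2000 - (4)·-0.8343) / (9) = 1.4375;  z ← (1−ω)·1.0000 + ω·1.4375 = 1.5250
Iteration 2:
  x: GS value = (6 - (-4)·-0.8343 - (2)·1.5250) / (8) = -0.0484;  x ← (1−ω)·-1.2000 + ω·-0.0484 = 0.1819
  y: GS value = (11 - (-4)·0.1819 - (-1)·1.5250) / (-7) = -1.8932;  y ← (1−ω)·-0.8343 + ω·-1.8932 = -2.1050
  z: GS value = (6 - (3)·0.1819 - (4)·-2.1050) / (9) = 1.5416;  z ← (1−ω)·1.5250 + ω·1.5416 = 1.5449

(0.1819, -2.1050, 1.5449)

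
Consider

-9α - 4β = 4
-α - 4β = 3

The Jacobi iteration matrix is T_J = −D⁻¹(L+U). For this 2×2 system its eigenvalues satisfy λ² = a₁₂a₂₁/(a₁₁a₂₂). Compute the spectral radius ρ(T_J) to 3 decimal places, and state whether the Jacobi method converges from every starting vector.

0.333

a₁₂a₂₁/(a₁₁a₂₂) = (-4)·(-1) / ((-9)·(-4)) = 0.111111
ρ = √|0.111111| = √0.111111 = 0.333
ρ < 1, so Jacobi converges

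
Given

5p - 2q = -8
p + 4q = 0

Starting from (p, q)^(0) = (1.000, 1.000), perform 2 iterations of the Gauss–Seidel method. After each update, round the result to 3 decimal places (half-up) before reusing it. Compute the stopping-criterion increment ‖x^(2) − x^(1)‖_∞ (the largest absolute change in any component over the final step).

0.280

Iteration 1:
  p = (-8 - (-2)·1.000) / (5) = -1.200
  q = (0 - (1)·-1.200) / (4) = 0.300
Iteration 2:
  p = (-8 - (-2)·0.300) / (5) = -1.480
  q = (0 - (1)·-1.480) / (4) = 0.370
Change: (-0.280, 0.070) → max |·| = 0.280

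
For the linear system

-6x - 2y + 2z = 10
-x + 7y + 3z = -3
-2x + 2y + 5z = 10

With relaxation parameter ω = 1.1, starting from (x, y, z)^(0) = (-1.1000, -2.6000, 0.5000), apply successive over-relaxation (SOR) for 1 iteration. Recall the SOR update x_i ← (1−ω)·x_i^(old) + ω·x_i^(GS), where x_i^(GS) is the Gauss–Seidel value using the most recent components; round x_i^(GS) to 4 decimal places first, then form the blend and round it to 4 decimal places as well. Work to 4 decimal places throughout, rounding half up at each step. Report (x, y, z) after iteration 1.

(-0.5866, -0.5394, 2.1292)

Iteration 1:
  x: GS value = (10 - (-2)·-2.6000 - (2)·0.5000) / (-6) = -0.6333;  x ← (1−ω)·-1.1000 + ω·-0.6333 = -0.5866
  y: GS value = (-3 - (-1)·-0.5866 - (3)·0.5000) / (7) = -0.7267;  y ← (1−ω)·-2.6000 + ω·-0.7267 = -0.5394
  z: GS value = (10 - (-2)·-0.5866 - (2)·-0.5394) / (5) = 1.9811;  z ← (1−ω)·0.5000 + ω·1.9811 = 2.1292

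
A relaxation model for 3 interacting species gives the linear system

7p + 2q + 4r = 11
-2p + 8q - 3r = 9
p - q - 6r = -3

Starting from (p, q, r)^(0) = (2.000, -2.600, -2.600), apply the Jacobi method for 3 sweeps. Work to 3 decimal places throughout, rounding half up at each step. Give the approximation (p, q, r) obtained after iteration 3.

(0.257, 1.675, 0.185)

Iteration 1:
  p = (11 - (2)·-2.600 - (4)·-2.600) / (7) = 3.800
  q = (9 - (-2)·2.000 - (-3)·-2.600) / (8) = 0.650
  r = (-3 - (1)·2.000 - (-1)·-2.600) / (-6) = 1.267
Iteration 2:
  p = (11 - (2)·0.650 - (4)·1.267) / (7) = 0.662
  q = (9 - (-2)·3.800 - (-3)·1.267) / (8) = 2.550
  r = (-3 - (1)·3.800 - (-1)·0.650) / (-6) = 1.025
Iteration 3:
  p = (11 - (2)·2.550 - (4)·1.025) / (7) = 0.257
  q = (9 - (-2)·0.662 - (-3)·1.025) / (8) = 1.675
  r = (-3 - (1)·0.662 - (-1)·2.550) / (-6) = 0.185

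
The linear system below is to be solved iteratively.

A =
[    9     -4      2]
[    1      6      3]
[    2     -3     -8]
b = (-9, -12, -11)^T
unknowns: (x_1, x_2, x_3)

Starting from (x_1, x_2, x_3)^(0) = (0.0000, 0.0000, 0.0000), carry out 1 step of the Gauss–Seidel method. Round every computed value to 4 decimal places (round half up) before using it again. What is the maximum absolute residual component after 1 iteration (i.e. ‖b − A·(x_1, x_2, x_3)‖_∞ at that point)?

Iteration 1:
  x_1 = (-9 - (-4)·0.0000 - (2)·0.0000) / (9) = -1.0000
  x_2 = (-12 - (1)·-1.0000 - (3)·0.0000) / (6) = -1.8333
  x_3 = (-11 - (2)·-1.0000 - (-3)·-1.8333) / (-8) = 1.8125
Residual b − A·x = (-10.9582, -5.4377, 0.0001); ∞-norm = 10.9582

10.9582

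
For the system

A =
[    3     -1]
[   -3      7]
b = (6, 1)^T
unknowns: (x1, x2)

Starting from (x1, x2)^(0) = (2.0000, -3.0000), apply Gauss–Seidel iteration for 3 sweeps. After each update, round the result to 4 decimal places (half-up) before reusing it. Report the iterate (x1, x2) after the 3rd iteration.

(2.3605, 1.1545)

Iteration 1:
  x1 = (6 - (-1)·-3.0000) / (3) = 1.0000
  x2 = (1 - (-3)·1.0000) / (7) = 0.5714
Iteration 2:
  x1 = (6 - (-1)·0.5714) / (3) = 2.1905
  x2 = (1 - (-3)·2.1905) / (7) = 1.0816
Iteration 3:
  x1 = (6 - (-1)·1.0816) / (3) = 2.3605
  x2 = (1 - (-3)·2.3605) / (7) = 1.1545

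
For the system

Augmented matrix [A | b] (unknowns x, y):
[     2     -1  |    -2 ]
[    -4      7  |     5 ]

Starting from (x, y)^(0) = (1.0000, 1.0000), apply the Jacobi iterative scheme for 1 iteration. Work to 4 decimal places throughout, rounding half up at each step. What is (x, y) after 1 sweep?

(-0.5000, 1.2857)

Iteration 1:
  x = (-2 - (-1)·1.0000) / (2) = -0.5000
  y = (5 - (-4)·1.0000) / (7) = 1.2857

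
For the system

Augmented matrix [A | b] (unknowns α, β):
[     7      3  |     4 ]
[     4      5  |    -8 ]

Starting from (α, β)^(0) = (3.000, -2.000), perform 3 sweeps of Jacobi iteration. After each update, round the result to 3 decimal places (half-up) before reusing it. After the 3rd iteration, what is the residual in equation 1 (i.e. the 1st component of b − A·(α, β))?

2.058

Iteration 1:
  α = (4 - (3)·-2.000) / (7) = 1.429
  β = (-8 - (4)·3.000) / (5) = -4.000
Iteration 2:
  α = (4 - (3)·-4.000) / (7) = 2.286
  β = (-8 - (4)·1.429) / (5) = -2.743
Iteration 3:
  α = (4 - (3)·-2.743) / (7) = 1.747
  β = (-8 - (4)·2.286) / (5) = -3.429
Residual b − A·x = (2.058, 2.157)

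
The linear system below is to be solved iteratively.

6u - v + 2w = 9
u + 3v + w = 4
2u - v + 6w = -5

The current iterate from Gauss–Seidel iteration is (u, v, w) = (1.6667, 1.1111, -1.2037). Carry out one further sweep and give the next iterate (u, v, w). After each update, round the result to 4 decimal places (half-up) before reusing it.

(2.0864, 1.0391, -1.3556)

One sweep:
  u = (9 - (-1)·1.1111 - (2)·-1.2037) / (6) = 2.0864
  v = (4 - (1)·2.0864 - (1)·-1.2037) / (3) = 1.0391
  w = (-5 - (2)·2.0864 - (-1)·1.0391) / (6) = -1.3556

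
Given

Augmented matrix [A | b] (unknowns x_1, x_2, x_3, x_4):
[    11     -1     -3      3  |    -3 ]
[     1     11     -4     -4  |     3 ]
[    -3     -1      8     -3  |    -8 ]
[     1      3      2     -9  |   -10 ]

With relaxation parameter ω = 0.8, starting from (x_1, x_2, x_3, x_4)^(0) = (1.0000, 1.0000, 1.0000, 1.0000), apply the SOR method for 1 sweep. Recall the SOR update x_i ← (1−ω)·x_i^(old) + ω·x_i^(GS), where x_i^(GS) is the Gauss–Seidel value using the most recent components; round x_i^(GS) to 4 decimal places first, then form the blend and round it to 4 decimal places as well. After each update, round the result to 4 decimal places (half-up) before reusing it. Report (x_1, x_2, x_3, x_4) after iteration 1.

Iteration 1:
  x_1: GS value = (-3 - (-1)·1.0000 - (-3)·1.0000 - (3)·1.0000) / (11) = -0.1818;  x_1 ← (1−ω)·1.0000 + ω·-0.1818 = 0.0546
  x_2: GS value = (3 - (1)·0.0546 - (-4)·1.0000 - (-4)·1.0000) / (11) = 0.9950;  x_2 ← (1−ω)·1.0000 + ω·0.9950 = 0.9960
  x_3: GS value = (-8 - (-3)·0.0546 - (-1)·0.9960 - (-3)·1.0000) / (8) = -0.4800;  x_3 ← (1−ω)·1.0000 + ω·-0.4800 = -0.1840
  x_4: GS value = (-10 - (1)·0.0546 - (3)·0.9960 - (2)·-0.1840) / (-9) = 1.4083;  x_4 ← (1−ω)·1.0000 + ω·1.4083 = 1.3266

(0.0546, 0.9960, -0.1840, 1.3266)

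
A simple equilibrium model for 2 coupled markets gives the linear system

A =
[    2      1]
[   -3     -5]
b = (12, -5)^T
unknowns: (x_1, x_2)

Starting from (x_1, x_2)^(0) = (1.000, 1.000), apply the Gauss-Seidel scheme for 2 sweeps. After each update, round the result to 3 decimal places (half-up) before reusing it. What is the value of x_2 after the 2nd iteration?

-3.290

Iteration 1:
  x_1 = (12 - (1)·1.000) / (2) = 5.500
  x_2 = (-5 - (-3)·5.500) / (-5) = -2.300
Iteration 2:
  x_1 = (12 - (1)·-2.300) / (2) = 7.150
  x_2 = (-5 - (-3)·7.150) / (-5) = -3.290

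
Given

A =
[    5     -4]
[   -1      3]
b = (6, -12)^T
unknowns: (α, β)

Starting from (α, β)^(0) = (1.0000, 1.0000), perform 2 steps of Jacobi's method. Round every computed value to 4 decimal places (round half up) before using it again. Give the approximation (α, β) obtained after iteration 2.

Iteration 1:
  α = (6 - (-4)·1.0000) / (5) = 2.0000
  β = (-12 - (-1)·1.0000) / (3) = -3.6667
Iteration 2:
  α = (6 - (-4)·-3.6667) / (5) = -1.7334
  β = (-12 - (-1)·2.0000) / (3) = -3.3333

(-1.7334, -3.3333)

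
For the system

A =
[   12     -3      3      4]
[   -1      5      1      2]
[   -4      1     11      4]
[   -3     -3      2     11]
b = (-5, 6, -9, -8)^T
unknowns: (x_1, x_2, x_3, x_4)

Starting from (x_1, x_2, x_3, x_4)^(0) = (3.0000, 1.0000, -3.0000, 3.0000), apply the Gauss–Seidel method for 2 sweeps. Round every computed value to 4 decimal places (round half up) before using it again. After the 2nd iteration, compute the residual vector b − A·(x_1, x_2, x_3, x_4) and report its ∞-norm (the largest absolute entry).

Iteration 1:
  x_1 = (-5 - (-3)·1.0000 - (3)·-3.0000 - (4)·3.0000) / (12) = -0.4167
  x_2 = (6 - (-1)·-0.4167 - (1)·-3.0000 - (2)·3.0000) / (5) = 0.5167
  x_3 = (-9 - (-4)·-0.4167 - (1)·0.5167 - (4)·3.0000) / (11) = -2.1076
  x_4 = (-8 - (-3)·-0.4167 - (-3)·0.5167 - (2)·-2.1076) / (11) = -0.3168
Iteration 2:
  x_1 = (-5 - (-3)·0.5167 - (3)·-2.1076 - (4)·-0.3168) / (12) = 0.3450
  x_2 = (6 - (-1)·0.3450 - (1)·-2.1076 - (2)·-0.3168) / (5) = 1.8172
  x_3 = (-9 - (-4)·0.3450 - (1)·1.8172 - (4)·-0.3168) / (11) = -0.7427
  x_4 = (-8 - (-3)·0.3450 - (-3)·1.8172 - (2)·-0.7427) / (11) = -0.0025
Residual b − A·x = (-1.4503, -1.9933, -1.2575, -0.0005); ∞-norm = 1.9933

1.9933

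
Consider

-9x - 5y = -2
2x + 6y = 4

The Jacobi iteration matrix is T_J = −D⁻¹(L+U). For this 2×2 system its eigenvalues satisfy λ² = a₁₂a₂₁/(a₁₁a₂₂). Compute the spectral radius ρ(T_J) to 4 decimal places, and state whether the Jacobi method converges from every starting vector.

a₁₂a₂₁/(a₁₁a₂₂) = (-5)·(2) / ((-9)·(6)) = 0.185185
ρ = √|0.185185| = √0.185185 = 0.4303
ρ < 1, so Jacobi converges

0.4303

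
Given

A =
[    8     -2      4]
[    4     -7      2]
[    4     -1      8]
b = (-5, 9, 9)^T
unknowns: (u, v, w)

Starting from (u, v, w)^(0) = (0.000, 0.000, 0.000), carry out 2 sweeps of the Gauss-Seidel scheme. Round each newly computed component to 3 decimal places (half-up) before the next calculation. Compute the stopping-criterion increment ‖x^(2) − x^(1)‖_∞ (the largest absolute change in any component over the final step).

1.027

Iteration 1:
  u = (-5 - (-2)·0.000 - (4)·0.000) / (8) = -0.625
  v = (9 - (4)·-0.625 - (2)·0.000) / (-7) = -1.643
  w = (9 - (4)·-0.625 - (-1)·-1.643) / (8) = 1.232
Iteration 2:
  u = (-5 - (-2)·-1.643 - (4)·1.232) / (8) = -1.652
  v = (9 - (4)·-1.652 - (2)·1.232) / (-7) = -1.878
  w = (9 - (4)·-1.652 - (-1)·-1.878) / (8) = 1.716
Change: (-1.027, -0.235, 0.484) → max |·| = 1.027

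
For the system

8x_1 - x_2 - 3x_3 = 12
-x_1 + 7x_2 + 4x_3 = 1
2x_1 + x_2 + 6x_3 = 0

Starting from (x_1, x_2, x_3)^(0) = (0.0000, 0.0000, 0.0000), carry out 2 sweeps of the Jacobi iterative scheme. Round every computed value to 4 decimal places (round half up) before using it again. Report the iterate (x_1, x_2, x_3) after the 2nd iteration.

Iteration 1:
  x_1 = (12 - (-1)·0.0000 - (-3)·0.0000) / (8) = 1.5000
  x_2 = (1 - (-1)·0.0000 - (4)·0.0000) / (7) = 0.1429
  x_3 = (0 - (2)·0.0000 - (1)·0.0000) / (6) = 0.0000
Iteration 2:
  x_1 = (12 - (-1)·0.1429 - (-3)·0.0000) / (8) = 1.5179
  x_2 = (1 - (-1)·1.5000 - (4)·0.0000) / (7) = 0.3571
  x_3 = (0 - (2)·1.5000 - (1)·0.1429) / (6) = -0.5238

(1.5179, 0.3571, -0.5238)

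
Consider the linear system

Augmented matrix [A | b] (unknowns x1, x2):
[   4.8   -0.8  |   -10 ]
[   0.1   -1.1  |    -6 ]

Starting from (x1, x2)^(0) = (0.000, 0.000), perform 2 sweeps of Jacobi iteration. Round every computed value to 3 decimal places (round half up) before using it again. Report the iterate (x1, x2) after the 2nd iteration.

Iteration 1:
  x1 = (-10 - (-0.8)·0.000) / (4.8) = -2.083
  x2 = (-6 - (0.1)·0.000) / (-1.1) = 5.455
Iteration 2:
  x1 = (-10 - (-0.8)·5.455) / (4.8) = -1.174
  x2 = (-6 - (0.1)·-2.083) / (-1.1) = 5.265

(-1.174, 5.265)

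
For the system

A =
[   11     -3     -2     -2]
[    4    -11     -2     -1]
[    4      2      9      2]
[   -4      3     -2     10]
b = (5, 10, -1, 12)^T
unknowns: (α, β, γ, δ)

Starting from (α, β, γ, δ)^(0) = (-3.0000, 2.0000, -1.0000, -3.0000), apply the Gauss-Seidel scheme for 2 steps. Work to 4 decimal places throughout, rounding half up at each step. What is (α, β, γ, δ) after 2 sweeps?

Iteration 1:
  α = (5 - (-3)·2.0000 - (-2)·-1.0000 - (-2)·-3.0000) / (11) = 0.2727
  β = (10 - (4)·0.2727 - (-2)·-1.0000 - (-1)·-3.0000) / (-11) = -0.3554
  γ = (-1 - (4)·0.2727 - (2)·-0.3554 - (2)·-3.0000) / (9) = 0.5133
  δ = (12 - (-4)·0.2727 - (3)·-0.3554 - (-2)·0.5133) / (10) = 1.5184
Iteration 2:
  α = (5 - (-3)·-0.3554 - (-2)·0.5133 - (-2)·1.5184) / (11) = 0.7270
  β = (10 - (4)·0.7270 - (-2)·0.5133 - (-1)·1.5184) / (-11) = -0.8761
  γ = (-1 - (4)·0.7270 - (2)·-0.8761 - (2)·1.5184) / (9) = -0.5770
  δ = (12 - (-4)·0.7270 - (3)·-0.8761 - (-2)·-0.5770) / (10) = 1.6382

(0.7270, -0.8761, -0.5770, 1.6382)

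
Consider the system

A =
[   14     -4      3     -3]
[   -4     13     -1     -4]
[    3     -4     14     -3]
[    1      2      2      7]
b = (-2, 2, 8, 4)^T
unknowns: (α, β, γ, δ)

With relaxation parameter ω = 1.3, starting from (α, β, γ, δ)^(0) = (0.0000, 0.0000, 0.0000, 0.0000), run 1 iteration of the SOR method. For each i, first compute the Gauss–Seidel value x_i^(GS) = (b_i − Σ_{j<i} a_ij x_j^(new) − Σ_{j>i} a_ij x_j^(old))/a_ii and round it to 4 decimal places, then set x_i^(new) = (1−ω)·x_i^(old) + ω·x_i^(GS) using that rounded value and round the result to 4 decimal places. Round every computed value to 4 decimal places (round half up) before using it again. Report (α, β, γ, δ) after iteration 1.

(-0.1858, 0.1257, 0.8414, 0.4182)

Iteration 1:
  α: GS value = (-2 - (-4)·0.0000 - (3)·0.0000 - (-3)·0.0000) / (14) = -0.1429;  α ← (1−ω)·0.0000 + ω·-0.1429 = -0.1858
  β: GS value = (2 - (-4)·-0.1858 - (-1)·0.0000 - (-4)·0.0000) / (13) = 0.0967;  β ← (1−ω)·0.0000 + ω·0.0967 = 0.1257
  γ: GS value = (8 - (3)·-0.1858 - (-4)·0.1257 - (-3)·0.0000) / (14) = 0.6472;  γ ← (1−ω)·0.0000 + ω·0.6472 = 0.8414
  δ: GS value = (4 - (1)·-0.1858 - (2)·0.1257 - (2)·0.8414) / (7) = 0.3217;  δ ← (1−ω)·0.0000 + ω·0.3217 = 0.4182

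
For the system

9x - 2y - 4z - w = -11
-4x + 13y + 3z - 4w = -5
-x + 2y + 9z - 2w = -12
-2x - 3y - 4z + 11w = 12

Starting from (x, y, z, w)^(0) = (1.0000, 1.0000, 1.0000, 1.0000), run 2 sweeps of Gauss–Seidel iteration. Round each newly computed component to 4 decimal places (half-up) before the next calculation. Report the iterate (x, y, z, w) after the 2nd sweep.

(-1.7370, -0.5194, -1.2992, 0.1610)

Iteration 1:
  x = (-11 - (-2)·1.0000 - (-4)·1.0000 - (-1)·1.0000) / (9) = -0.4444
  y = (-5 - (-4)·-0.4444 - (3)·1.0000 - (-4)·1.0000) / (13) = -0.4444
  z = (-12 - (-1)·-0.4444 - (2)·-0.4444 - (-2)·1.0000) / (9) = -1.0617
  w = (12 - (-2)·-0.4444 - (-3)·-0.4444 - (-4)·-1.0617) / (11) = 0.5028
Iteration 2:
  x = (-11 - (-2)·-0.4444 - (-4)·-1.0617 - (-1)·0.5028) / (9) = -1.7370
  y = (-5 - (-4)·-1.7370 - (3)·-1.0617 - (-4)·0.5028) / (13) = -0.5194
  z = (-12 - (-1)·-1.7370 - (2)·-0.5194 - (-2)·0.5028) / (9) = -1.2992
  w = (12 - (-2)·-1.7370 - (-3)·-0.5194 - (-4)·-1.2992) / (11) = 0.1610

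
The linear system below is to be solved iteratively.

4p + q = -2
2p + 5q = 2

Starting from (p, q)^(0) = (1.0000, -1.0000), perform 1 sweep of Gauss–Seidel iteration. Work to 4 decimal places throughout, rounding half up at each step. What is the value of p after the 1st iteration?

Iteration 1:
  p = (-2 - (1)·-1.0000) / (4) = -0.2500
  q = (2 - (2)·-0.2500) / (5) = 0.5000

-0.2500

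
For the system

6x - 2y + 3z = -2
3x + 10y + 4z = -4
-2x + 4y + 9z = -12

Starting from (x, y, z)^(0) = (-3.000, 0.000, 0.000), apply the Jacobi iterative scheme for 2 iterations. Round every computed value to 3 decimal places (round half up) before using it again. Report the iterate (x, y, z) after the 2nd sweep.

(0.833, 0.500, -1.630)

Iteration 1:
  x = (-2 - (-2)·0.000 - (3)·0.000) / (6) = -0.333
  y = (-4 - (3)·-3.000 - (4)·0.000) / (10) = 0.500
  z = (-12 - (-2)·-3.000 - (4)·0.000) / (9) = -2.000
Iteration 2:
  x = (-2 - (-2)·0.500 - (3)·-2.000) / (6) = 0.833
  y = (-4 - (3)·-0.333 - (4)·-2.000) / (10) = 0.500
  z = (-12 - (-2)·-0.333 - (4)·0.500) / (9) = -1.630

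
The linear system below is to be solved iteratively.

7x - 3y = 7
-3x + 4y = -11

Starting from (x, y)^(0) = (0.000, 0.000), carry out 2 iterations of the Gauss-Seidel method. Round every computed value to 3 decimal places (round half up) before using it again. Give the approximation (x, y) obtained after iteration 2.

(0.143, -2.643)

Iteration 1:
  x = (7 - (-3)·0.000) / (7) = 1.000
  y = (-11 - (-3)·1.000) / (4) = -2.000
Iteration 2:
  x = (7 - (-3)·-2.000) / (7) = 0.143
  y = (-11 - (-3)·0.143) / (4) = -2.643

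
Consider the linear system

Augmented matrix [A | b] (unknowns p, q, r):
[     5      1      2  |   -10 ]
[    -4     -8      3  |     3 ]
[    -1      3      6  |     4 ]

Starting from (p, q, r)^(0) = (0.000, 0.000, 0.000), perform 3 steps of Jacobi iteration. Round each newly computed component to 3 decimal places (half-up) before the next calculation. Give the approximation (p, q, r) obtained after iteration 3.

(-2.383, 0.916, -0.136)

Iteration 1:
  p = (-10 - (1)·0.000 - (2)·0.000) / (5) = -2.000
  q = (3 - (-4)·0.000 - (3)·0.000) / (-8) = -0.375
  r = (4 - (-1)·0.000 - (3)·0.000) / (6) = 0.667
Iteration 2:
  p = (-10 - (1)·-0.375 - (2)·0.667) / (5) = -2.192
  q = (3 - (-4)·-2.000 - (3)·0.667) / (-8) = 0.875
  r = (4 - (-1)·-2.000 - (3)·-0.375) / (6) = 0.521
Iteration 3:
  p = (-10 - (1)·0.875 - (2)·0.521) / (5) = -2.383
  q = (3 - (-4)·-2.192 - (3)·0.521) / (-8) = 0.916
  r = (4 - (-1)·-2.192 - (3)·0.875) / (6) = -0.136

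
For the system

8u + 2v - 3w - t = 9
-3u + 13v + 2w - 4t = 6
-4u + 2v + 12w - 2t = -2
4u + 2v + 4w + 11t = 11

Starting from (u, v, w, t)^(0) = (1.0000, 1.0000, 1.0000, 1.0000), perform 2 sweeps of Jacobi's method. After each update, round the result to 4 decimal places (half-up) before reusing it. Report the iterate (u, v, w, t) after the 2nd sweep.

(0.9873, 0.7812, 0.1658, 0.2855)

Iteration 1:
  u = (9 - (2)·1.0000 - (-3)·1.0000 - (-1)·1.0000) / (8) = 1.3750
  v = (6 - (-3)·1.0000 - (2)·1.0000 - (-4)·1.0000) / (13) = 0.8462
  w = (-2 - (-4)·1.0000 - (2)·1.0000 - (-2)·1.0000) / (12) = 0.1667
  t = (11 - (4)·1.0000 - (2)·1.0000 - (4)·1.0000) / (11) = 0.0909
Iteration 2:
  u = (9 - (2)·0.8462 - (-3)·0.1667 - (-1)·0.0909) / (8) = 0.9873
  v = (6 - (-3)·1.3750 - (2)·0.1667 - (-4)·0.0909) / (13) = 0.7812
  w = (-2 - (-4)·1.3750 - (2)·0.8462 - (-2)·0.0909) / (12) = 0.1658
  t = (11 - (4)·1.3750 - (2)·0.8462 - (4)·0.1667) / (11) = 0.2855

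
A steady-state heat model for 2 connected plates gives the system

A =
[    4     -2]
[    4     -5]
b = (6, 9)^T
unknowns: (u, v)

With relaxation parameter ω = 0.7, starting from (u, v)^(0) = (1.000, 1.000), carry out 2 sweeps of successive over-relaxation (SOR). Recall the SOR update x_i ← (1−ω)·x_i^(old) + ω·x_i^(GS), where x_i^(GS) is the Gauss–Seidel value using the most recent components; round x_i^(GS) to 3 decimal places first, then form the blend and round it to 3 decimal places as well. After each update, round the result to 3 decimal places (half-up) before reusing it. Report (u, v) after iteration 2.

Iteration 1:
  u: GS value = (6 - (-2)·1.000) / (4) = 2.000;  u ← (1−ω)·1.000 + ω·2.000 = 1.700
  v: GS value = (9 - (4)·1.700) / (-5) = -0.440;  v ← (1−ω)·1.000 + ω·-0.440 = -0.008
Iteration 2:
  u: GS value = (6 - (-2)·-0.008) / (4) = 1.496;  u ← (1−ω)·1.700 + ω·1.496 = 1.557
  v: GS value = (9 - (4)·1.557) / (-5) = -0.554;  v ← (1−ω)·-0.008 + ω·-0.554 = -0.390

(1.557, -0.390)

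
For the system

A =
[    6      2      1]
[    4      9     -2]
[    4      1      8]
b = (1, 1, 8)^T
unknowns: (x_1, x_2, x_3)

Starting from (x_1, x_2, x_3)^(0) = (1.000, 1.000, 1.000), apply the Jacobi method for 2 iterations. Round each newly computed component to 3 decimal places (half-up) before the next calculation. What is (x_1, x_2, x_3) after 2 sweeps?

(0.141, 0.342, 1.180)

Iteration 1:
  x_1 = (1 - (2)·1.000 - (1)·1.000) / (6) = -0.333
  x_2 = (1 - (4)·1.000 - (-2)·1.000) / (9) = -0.111
  x_3 = (8 - (4)·1.000 - (1)·1.000) / (8) = 0.375
Iteration 2:
  x_1 = (1 - (2)·-0.111 - (1)·0.375) / (6) = 0.141
  x_2 = (1 - (4)·-0.333 - (-2)·0.375) / (9) = 0.342
  x_3 = (8 - (4)·-0.333 - (1)·-0.111) / (8) = 1.180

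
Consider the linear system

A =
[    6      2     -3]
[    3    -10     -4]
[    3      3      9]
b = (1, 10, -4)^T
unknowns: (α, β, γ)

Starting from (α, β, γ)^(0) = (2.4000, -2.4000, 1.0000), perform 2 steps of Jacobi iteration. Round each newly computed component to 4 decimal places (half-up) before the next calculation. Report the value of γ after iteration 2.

Iteration 1:
  α = (1 - (2)·-2.4000 - (-3)·1.0000) / (6) = 1.4667
  β = (10 - (3)·2.4000 - (-4)·1.0000) / (-10) = -0.6800
  γ = (-4 - (3)·2.4000 - (3)·-2.4000) / (9) = -0.4444
Iteration 2:
  α = (1 - (2)·-0.6800 - (-3)·-0.4444) / (6) = 0.1711
  β = (10 - (3)·1.4667 - (-4)·-0.4444) / (-10) = -0.3822
  γ = (-4 - (3)·1.4667 - (3)·-0.6800) / (9) = -0.7067

-0.7067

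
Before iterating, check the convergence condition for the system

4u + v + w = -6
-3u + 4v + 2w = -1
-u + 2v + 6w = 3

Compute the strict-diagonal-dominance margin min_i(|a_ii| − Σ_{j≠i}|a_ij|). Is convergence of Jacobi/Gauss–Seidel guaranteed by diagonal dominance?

-1

row 1: |4| − (1+1) = 2
row 2: |4| − (3+2) = -1
row 3: |6| − (1+2) = 3
minimum over rows = -1 → not strictly diagonally dominant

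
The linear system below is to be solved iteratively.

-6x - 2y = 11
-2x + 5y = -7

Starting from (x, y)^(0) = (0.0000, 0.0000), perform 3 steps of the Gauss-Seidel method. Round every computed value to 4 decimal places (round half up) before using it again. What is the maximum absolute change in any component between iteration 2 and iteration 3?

0.0948

Iteration 1:
  x = (11 - (-2)·0.0000) / (-6) = -1.8333
  y = (-7 - (-2)·-1.8333) / (5) = -2.1333
Iteration 2:
  x = (11 - (-2)·-2.1333) / (-6) = -1.1222
  y = (-7 - (-2)·-1.1222) / (5) = -1.8489
Iteration 3:
  x = (11 - (-2)·-1.8489) / (-6) = -1.2170
  y = (-7 - (-2)·-1.2170) / (5) = -1.8868
Change: (-0.0948, -0.0379) → max |·| = 0.0948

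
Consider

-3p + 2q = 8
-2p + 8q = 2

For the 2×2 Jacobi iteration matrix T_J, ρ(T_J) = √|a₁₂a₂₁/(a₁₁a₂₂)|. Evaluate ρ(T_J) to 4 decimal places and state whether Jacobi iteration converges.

0.4082

a₁₂a₂₁/(a₁₁a₂₂) = (2)·(-2) / ((-3)·(8)) = 0.166667
ρ = √|0.166667| = √0.166667 = 0.4082
ρ < 1, so Jacobi converges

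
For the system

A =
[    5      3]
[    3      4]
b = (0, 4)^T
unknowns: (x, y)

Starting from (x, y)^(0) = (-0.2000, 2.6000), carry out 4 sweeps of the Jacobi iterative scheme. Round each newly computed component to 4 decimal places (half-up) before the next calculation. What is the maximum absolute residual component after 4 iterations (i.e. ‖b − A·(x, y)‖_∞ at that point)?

Iteration 1:
  x = (0 - (3)·2.6000) / (5) = -1.5600
  y = (4 - (3)·-0.2000) / (4) = 1.1500
Iteration 2:
  x = (0 - (3)·1.1500) / (5) = -0.6900
  y = (4 - (3)·-1.5600) / (4) = 2.1700
Iteration 3:
  x = (0 - (3)·2.1700) / (5) = -1.3020
  y = (4 - (3)·-0.6900) / (4) = 1.5175
Iteration 4:
  x = (0 - (3)·1.5175) / (5) = -0.9105
  y = (4 - (3)·-1.3020) / (4) = 1.9765
Residual b − A·x = (-1.3770, -1.1745); ∞-norm = 1.3770

1.3770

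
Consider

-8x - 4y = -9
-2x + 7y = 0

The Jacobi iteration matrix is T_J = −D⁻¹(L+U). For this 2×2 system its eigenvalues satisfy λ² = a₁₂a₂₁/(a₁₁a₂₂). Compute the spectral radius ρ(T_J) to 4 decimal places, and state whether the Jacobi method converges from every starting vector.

a₁₂a₂₁/(a₁₁a₂₂) = (-4)·(-2) / ((-8)·(7)) = -0.142857
ρ = √|-0.142857| = √0.142857 = 0.3780
ρ < 1, so Jacobi converges

0.3780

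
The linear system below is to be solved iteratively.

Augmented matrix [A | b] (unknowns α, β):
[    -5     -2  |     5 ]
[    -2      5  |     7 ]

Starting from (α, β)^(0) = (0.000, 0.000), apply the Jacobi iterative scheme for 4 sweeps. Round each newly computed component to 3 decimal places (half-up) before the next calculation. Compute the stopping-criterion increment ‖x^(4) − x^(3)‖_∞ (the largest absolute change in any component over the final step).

0.090

Iteration 1:
  α = (5 - (-2)·0.000) / (-5) = -1.000
  β = (7 - (-2)·0.000) / (5) = 1.400
Iteration 2:
  α = (5 - (-2)·1.400) / (-5) = -1.560
  β = (7 - (-2)·-1.000) / (5) = 1.000
Iteration 3:
  α = (5 - (-2)·1.000) / (-5) = -1.400
  β = (7 - (-2)·-1.560) / (5) = 0.776
Iteration 4:
  α = (5 - (-2)·0.776) / (-5) = -1.310
  β = (7 - (-2)·-1.400) / (5) = 0.840
Change: (0.090, 0.064) → max |·| = 0.090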